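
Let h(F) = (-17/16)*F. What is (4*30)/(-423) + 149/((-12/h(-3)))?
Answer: -359713/9024 ≈ -39.862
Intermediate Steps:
h(F) = -17*F/16 (h(F) = (-17*1/16)*F = -17*F/16)
(4*30)/(-423) + 149/((-12/h(-3))) = (4*30)/(-423) + 149/((-12/((-17/16*(-3))))) = 120*(-1/423) + 149/((-12/51/16)) = -40/141 + 149/((-12*16/51)) = -40/141 + 149/(-64/17) = -40/141 + 149*(-17/64) = -40/141 - 2533/64 = -359713/9024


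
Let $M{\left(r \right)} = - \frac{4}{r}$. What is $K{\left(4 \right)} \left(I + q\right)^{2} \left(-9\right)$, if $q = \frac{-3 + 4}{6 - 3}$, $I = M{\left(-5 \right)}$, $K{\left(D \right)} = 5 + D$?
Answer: $- \frac{2601}{25} \approx -104.04$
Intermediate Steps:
$I = \frac{4}{5}$ ($I = - \frac{4}{-5} = \left(-4\right) \left(- \frac{1}{5}\right) = \frac{4}{5} \approx 0.8$)
$q = \frac{1}{3}$ ($q = 1 \cdot \frac{1}{3} = \frac{1}{3} \approx 0.33333$)
$K{\left(4 \right)} \left(I + q\right)^{2} \left(-9\right) = \left(5 + 4\right) \left(\frac{4}{5} + \frac{1}{3}\right)^{2} \left(-9\right) = 9 \left(\frac{17}{15}\right)^{2} \left(-9\right) = 9 \cdot \frac{289}{225} \left(-9\right) = \frac{289}{25} \left(-9\right) = - \frac{2601}{25}$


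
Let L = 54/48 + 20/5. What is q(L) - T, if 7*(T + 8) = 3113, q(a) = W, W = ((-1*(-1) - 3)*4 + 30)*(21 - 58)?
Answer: -8755/7 ≈ -1250.7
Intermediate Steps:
W = -814 (W = ((1 - 3)*4 + 30)*(-37) = (-2*4 + 30)*(-37) = (-8 + 30)*(-37) = 22*(-37) = -814)
L = 41/8 (L = 54*(1/48) + 20*(⅕) = 9/8 + 4 = 41/8 ≈ 5.1250)
q(a) = -814
T = 3057/7 (T = -8 + (⅐)*3113 = -8 + 3113/7 = 3057/7 ≈ 436.71)
q(L) - T = -814 - 1*3057/7 = -814 - 3057/7 = -8755/7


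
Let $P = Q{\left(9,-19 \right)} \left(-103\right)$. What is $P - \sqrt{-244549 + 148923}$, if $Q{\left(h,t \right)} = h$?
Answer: $-927 - i \sqrt{95626} \approx -927.0 - 309.23 i$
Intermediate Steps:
$P = -927$ ($P = 9 \left(-103\right) = -927$)
$P - \sqrt{-244549 + 148923} = -927 - \sqrt{-244549 + 148923} = -927 - \sqrt{-95626} = -927 - i \sqrt{95626}$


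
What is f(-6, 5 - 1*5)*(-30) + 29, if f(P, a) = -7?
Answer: 239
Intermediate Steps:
f(-6, 5 - 1*5)*(-30) + 29 = -7*(-30) + 29 = 210 + 29 = 239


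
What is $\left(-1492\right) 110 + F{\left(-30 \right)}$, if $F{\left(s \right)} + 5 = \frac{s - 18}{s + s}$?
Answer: $- \frac{820621}{5} \approx -1.6412 \cdot 10^{5}$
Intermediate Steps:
$F{\left(s \right)} = -5 + \frac{-18 + s}{2 s}$ ($F{\left(s \right)} = -5 + \frac{s - 18}{s + s} = -5 + \frac{-18 + s}{2 s}$)
$\left(-1492\right) 110 + F{\left(-30 \right)} = \left(-1492\right) 110 - \left(\frac{9}{2} + \frac{9}{-30}\right) = -164120 - \frac{21}{5} = - \frac{820621}{5}$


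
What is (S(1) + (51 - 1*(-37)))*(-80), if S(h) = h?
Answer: -7120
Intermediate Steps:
(S(1) + (51 - 1*(-37)))*(-80) = (1 + (51 - 1*(-37)))*(-80) = (1 + (51 + 37))*(-80) = (1 + 88)*(-80) = 89*(-80) = -7120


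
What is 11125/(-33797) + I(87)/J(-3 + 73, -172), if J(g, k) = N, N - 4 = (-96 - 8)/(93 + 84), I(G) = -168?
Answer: -252926773/5103347 ≈ -49.561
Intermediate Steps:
N = 604/177 (N = 4 + (-96 - 8)/(93 + 84) = 4 - 104/177 = 604/177 ≈ 3.4124)
J(g, k) = 604/177
11125/(-33797) + I(87)/J(-3 + 73, -172) = 11125/(-33797) - 168/604/177 = 11125*(-1/33797) - 168*177/604 = -11125/33797 - 7434/151 = -252926773/5103347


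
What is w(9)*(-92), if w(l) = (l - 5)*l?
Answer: -3312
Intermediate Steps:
w(l) = l*(-5 + l) (w(l) = (-5 + l)*l = l*(-5 + l))
w(9)*(-92) = (9*(-5 + 9))*(-92) = (9*4)*(-92) = 36*(-92) = -3312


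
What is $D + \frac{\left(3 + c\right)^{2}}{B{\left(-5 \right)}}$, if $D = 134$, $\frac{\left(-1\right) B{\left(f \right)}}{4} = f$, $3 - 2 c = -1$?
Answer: $\frac{541}{4} \approx 135.25$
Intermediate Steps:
$c = 2$ ($c = \frac{3}{2} - - \frac{1}{2} = \frac{3}{2} + \frac{1}{2} = 2$)
$B{\left(f \right)} = - 4 f$
$D + \frac{\left(3 + c\right)^{2}}{B{\left(-5 \right)}} = 134 + \frac{\left(3 + 2\right)^{2}}{\left(-4\right) \left(-5\right)} = 134 + \frac{5^{2}}{20} = 134 + \frac{1}{20} \cdot 25 = 134 + \frac{5}{4} = \frac{541}{4}$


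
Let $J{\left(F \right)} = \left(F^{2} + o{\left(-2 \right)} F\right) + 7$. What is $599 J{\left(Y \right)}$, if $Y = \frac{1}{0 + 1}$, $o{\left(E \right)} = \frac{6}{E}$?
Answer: $2995$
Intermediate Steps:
$Y = 1$ ($Y = 1^{-1} = 1$)
$J{\left(F \right)} = 7 + F^{2} - 3 F$ ($J{\left(F \right)} = \left(F^{2} + \frac{6}{-2} F\right) + 7 = \left(F^{2} + 6 \left(- \frac{1}{2}\right) F\right) + 7 = \left(F^{2} - 3 F\right) + 7 = 7 + F^{2} - 3 F$)
$599 J{\left(Y \right)} = 599 \left(7 + 1^{2} - 3\right) = 599 \left(7 + 1 - 3\right) = 599 \cdot 5 = 2995$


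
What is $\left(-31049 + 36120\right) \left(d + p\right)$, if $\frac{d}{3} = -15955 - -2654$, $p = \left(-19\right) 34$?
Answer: $-205623979$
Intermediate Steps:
$p = -646$
$d = -39903$ ($d = 3 \left(-15955 - -2654\right) = 3 \left(-15955 + 2654\right) = 3 \left(-13301\right) = -39903$)
$\left(-31049 + 36120\right) \left(d + p\right) = \left(-31049 + 36120\right) \left(-39903 - 646\right) = 5071 \left(-40549\right) = -205623979$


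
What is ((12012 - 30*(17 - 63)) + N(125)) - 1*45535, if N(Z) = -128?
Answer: -32271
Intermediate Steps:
((12012 - 30*(17 - 63)) + N(125)) - 1*45535 = ((12012 - 30*(17 - 63)) - 128) - 1*45535 = ((12012 - 30*(-46)) - 128) - 45535 = ((12012 + 1380) - 128) - 45535 = (13392 - 128) - 45535 = 13264 - 45535 = -32271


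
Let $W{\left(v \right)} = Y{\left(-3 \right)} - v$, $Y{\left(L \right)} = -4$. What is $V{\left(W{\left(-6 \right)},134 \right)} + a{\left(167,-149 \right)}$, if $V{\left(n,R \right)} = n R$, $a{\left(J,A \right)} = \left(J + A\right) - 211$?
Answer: $75$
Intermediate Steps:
$a{\left(J,A \right)} = -211 + A + J$ ($a{\left(J,A \right)} = \left(A + J\right) - 211 = -211 + A + J$)
$W{\left(v \right)} = -4 - v$
$V{\left(n,R \right)} = R n$
$V{\left(W{\left(-6 \right)},134 \right)} + a{\left(167,-149 \right)} = 134 \left(-4 - -6\right) - 193 = 134 \left(-4 + 6\right) - 193 = 134 \cdot 2 - 193 = 268 - 193 = 75$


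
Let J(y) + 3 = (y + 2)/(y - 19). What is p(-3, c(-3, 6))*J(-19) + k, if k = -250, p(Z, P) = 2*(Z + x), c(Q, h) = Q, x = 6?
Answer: -5041/19 ≈ -265.32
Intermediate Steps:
p(Z, P) = 12 + 2*Z (p(Z, P) = 2*(Z + 6) = 2*(6 + Z) = 12 + 2*Z)
J(y) = -3 + (2 + y)/(-19 + y) (J(y) = -3 + (y + 2)/(y - 19) = -3 + (2 + y)/(-19 + y))
p(-3, c(-3, 6))*J(-19) + k = (12 + 2*(-3))*((59 - 2*(-19))/(-19 - 19)) - 250 = (12 - 6)*((59 + 38)/(-38)) - 250 = 6*(-1/38*97) - 250 = 6*(-97/38) - 250 = -291/19 - 250 = -5041/19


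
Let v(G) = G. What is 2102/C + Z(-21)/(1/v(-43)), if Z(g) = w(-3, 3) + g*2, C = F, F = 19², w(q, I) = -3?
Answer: 700637/361 ≈ 1940.8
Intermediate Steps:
F = 361
C = 361
Z(g) = -3 + 2*g (Z(g) = -3 + g*2 = -3 + 2*g)
2102/C + Z(-21)/(1/v(-43)) = 2102/361 + (-3 + 2*(-21))/(1/(-43)) = 2102*(1/361) + (-3 - 42)/(-1/43) = 2102/361 - 45*(-43) = 2102/361 + 1935 = 700637/361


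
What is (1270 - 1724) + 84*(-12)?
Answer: -1462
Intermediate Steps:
(1270 - 1724) + 84*(-12) = -454 - 1008 = -1462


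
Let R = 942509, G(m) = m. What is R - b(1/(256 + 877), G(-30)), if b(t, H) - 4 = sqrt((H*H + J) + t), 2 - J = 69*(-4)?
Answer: 942505 - 5*sqrt(60487471)/1133 ≈ 9.4247e+5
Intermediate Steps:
J = 278 (J = 2 - 69*(-4) = 2 - 1*(-276) = 2 + 276 = 278)
b(t, H) = 4 + sqrt(278 + t + H**2) (b(t, H) = 4 + sqrt((H*H + 278) + t) = 4 + sqrt((H**2 + 278) + t) = 4 + sqrt((278 + H**2) + t) = 4 + sqrt(278 + t + H**2))
R - b(1/(256 + 877), G(-30)) = 942509 - (4 + sqrt(278 + 1/(256 + 877) + (-30)**2)) = 942509 - (4 + sqrt(278 + 1/1133 + 900)) = 942509 - (4 + sqrt(1334675/1133)) = 942509 - (4 + 5*sqrt(60487471)/1133) = 942509 + (-4 - 5*sqrt(60487471)/1133) = 942505 - 5*sqrt(60487471)/1133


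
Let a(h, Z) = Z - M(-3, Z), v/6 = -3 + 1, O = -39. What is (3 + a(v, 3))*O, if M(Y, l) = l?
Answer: -117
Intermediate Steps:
v = -12 (v = 6*(-3 + 1) = 6*(-2) = -12)
a(h, Z) = 0 (a(h, Z) = Z - Z = 0)
(3 + a(v, 3))*O = (3 + 0)*(-39) = 3*(-39) = -117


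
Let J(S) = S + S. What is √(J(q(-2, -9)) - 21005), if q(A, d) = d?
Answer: I*√21023 ≈ 144.99*I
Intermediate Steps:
J(S) = 2*S
√(J(q(-2, -9)) - 21005) = √(2*(-9) - 21005) = √(-18 - 21005) = √(-21023) = I*√21023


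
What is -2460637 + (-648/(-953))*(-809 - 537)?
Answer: -2345859269/953 ≈ -2.4616e+6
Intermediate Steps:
-2460637 + (-648/(-953))*(-809 - 537) = -2460637 - 648*(-1/953)*(-1346) = -2460637 + (648/953)*(-1346) = -2460637 - 872208/953 = -2345859269/953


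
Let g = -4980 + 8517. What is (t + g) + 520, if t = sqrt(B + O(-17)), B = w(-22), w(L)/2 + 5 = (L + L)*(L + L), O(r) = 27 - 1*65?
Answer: 4057 + 4*sqrt(239) ≈ 4118.8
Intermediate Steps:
O(r) = -38 (O(r) = 27 - 65 = -38)
g = 3537
w(L) = -10 + 8*L**2 (w(L) = -10 + 2*((L + L)*(L + L)) = -10 + 2*((2*L)*(2*L)) = -10 + 2*(4*L**2) = -10 + 8*L**2)
B = 3862 (B = -10 + 8*(-22)**2 = -10 + 8*484 = -10 + 3872 = 3862)
t = 4*sqrt(239) (t = sqrt(3862 - 38) = sqrt(3824) = 4*sqrt(239) ≈ 61.839)
(t + g) + 520 = (4*sqrt(239) + 3537) + 520 = (3537 + 4*sqrt(239)) + 520 = 4057 + 4*sqrt(239)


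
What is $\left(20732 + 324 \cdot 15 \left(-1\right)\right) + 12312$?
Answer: $28184$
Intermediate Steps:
$\left(20732 + 324 \cdot 15 \left(-1\right)\right) + 12312 = \left(20732 + 324 \left(-15\right)\right) + 12312 = \left(20732 - 4860\right) + 12312 = 15872 + 12312 = 28184$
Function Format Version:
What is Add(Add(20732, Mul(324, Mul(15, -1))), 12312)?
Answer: 28184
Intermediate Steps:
Add(Add(20732, Mul(324, Mul(15, -1))), 12312) = Add(Add(20732, Mul(324, -15)), 12312) = Add(Add(20732, -4860), 12312) = Add(15872, 12312) = 28184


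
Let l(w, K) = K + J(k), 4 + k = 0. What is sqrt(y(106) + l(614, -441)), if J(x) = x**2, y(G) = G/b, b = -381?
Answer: I*sqrt(61733811)/381 ≈ 20.622*I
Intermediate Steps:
k = -4 (k = -4 + 0 = -4)
y(G) = -G/381 (y(G) = G/(-381) = G*(-1/381) = -G/381)
l(w, K) = 16 + K (l(w, K) = K + (-4)**2 = K + 16 = 16 + K)
sqrt(y(106) + l(614, -441)) = sqrt(-1/381*106 + (16 - 441)) = sqrt(-106/381 - 425) = sqrt(-162031/381) = I*sqrt(61733811)/381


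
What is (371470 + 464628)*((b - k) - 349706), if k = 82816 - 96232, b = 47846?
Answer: -241167451512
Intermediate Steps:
k = -13416
(371470 + 464628)*((b - k) - 349706) = (371470 + 464628)*((47846 - 1*(-13416)) - 349706) = 836098*((47846 + 13416) - 349706) = 836098*(61262 - 349706) = 836098*(-288444) = -241167451512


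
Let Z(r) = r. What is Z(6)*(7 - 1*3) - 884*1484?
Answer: -1311832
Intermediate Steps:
Z(6)*(7 - 1*3) - 884*1484 = 6*(7 - 1*3) - 884*1484 = 6*(7 - 3) - 1311856 = 6*4 - 1311856 = 24 - 1311856 = -1311832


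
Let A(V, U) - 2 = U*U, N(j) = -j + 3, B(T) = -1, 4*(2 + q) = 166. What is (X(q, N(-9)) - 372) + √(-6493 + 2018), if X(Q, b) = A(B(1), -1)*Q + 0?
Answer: -507/2 + 5*I*√179 ≈ -253.5 + 66.895*I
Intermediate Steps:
q = 79/2 (q = -2 + (¼)*166 = -2 + 83/2 = 79/2 ≈ 39.500)
N(j) = 3 - j
A(V, U) = 2 + U² (A(V, U) = 2 + U*U = 2 + U²)
X(Q, b) = 3*Q (X(Q, b) = (2 + (-1)²)*Q + 0 = (2 + 1)*Q + 0 = 3*Q + 0 = 3*Q)
(X(q, N(-9)) - 372) + √(-6493 + 2018) = (3*(79/2) - 372) + √(-6493 + 2018) = (237/2 - 372) + √(-4475) = -507/2 + 5*I*√179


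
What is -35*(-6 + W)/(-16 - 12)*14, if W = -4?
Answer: -175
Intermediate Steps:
-35*(-6 + W)/(-16 - 12)*14 = -35*(-6 - 4)/(-16 - 12)*14 = -(-350)/(-28)*14 = -(-350)*(-1)/28*14 = -35*5/14*14 = -25/2*14 = -175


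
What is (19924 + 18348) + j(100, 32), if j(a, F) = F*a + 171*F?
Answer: 46944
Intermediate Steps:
j(a, F) = 171*F + F*a
(19924 + 18348) + j(100, 32) = (19924 + 18348) + 32*(171 + 100) = 38272 + 32*271 = 38272 + 8672 = 46944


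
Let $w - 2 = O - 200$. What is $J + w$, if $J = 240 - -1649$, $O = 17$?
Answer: $1708$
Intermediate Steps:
$J = 1889$ ($J = 240 + 1649 = 1889$)
$w = -181$ ($w = 2 + \left(17 - 200\right) = 2 - 183 = -181$)
$J + w = 1889 - 181 = 1708$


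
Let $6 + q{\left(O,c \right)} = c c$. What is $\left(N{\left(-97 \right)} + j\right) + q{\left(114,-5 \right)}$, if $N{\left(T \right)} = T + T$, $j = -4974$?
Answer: $-5149$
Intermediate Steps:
$q{\left(O,c \right)} = -6 + c^{2}$ ($q{\left(O,c \right)} = -6 + c c = -6 + c^{2}$)
$N{\left(T \right)} = 2 T$
$\left(N{\left(-97 \right)} + j\right) + q{\left(114,-5 \right)} = \left(2 \left(-97\right) - 4974\right) - \left(6 - \left(-5\right)^{2}\right) = \left(-194 - 4974\right) + \left(-6 + 25\right) = -5168 + 19 = -5149$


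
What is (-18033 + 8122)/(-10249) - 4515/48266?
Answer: 432090091/494678234 ≈ 0.87348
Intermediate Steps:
(-18033 + 8122)/(-10249) - 4515/48266 = -9911*(-1/10249) - 4515*1/48266 = 9911/10249 - 4515/48266 = 432090091/494678234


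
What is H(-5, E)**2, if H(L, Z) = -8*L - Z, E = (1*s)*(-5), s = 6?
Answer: 4900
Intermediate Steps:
E = -30 (E = (1*6)*(-5) = 6*(-5) = -30)
H(L, Z) = -Z - 8*L
H(-5, E)**2 = (-1*(-30) - 8*(-5))**2 = (30 + 40)**2 = 70**2 = 4900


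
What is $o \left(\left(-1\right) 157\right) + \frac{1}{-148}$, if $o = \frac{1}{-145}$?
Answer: $\frac{23091}{21460} \approx 1.076$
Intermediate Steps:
$o = - \frac{1}{145} \approx -0.0068966$
$o \left(\left(-1\right) 157\right) + \frac{1}{-148} = - \frac{\left(-1\right) 157}{145} + \frac{1}{-148} = \left(- \frac{1}{145}\right) \left(-157\right) - \frac{1}{148} = \frac{157}{145} - \frac{1}{148} = \frac{23091}{21460}$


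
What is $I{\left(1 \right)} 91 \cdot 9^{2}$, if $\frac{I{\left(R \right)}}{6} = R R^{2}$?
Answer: $44226$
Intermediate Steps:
$I{\left(R \right)} = 6 R^{3}$ ($I{\left(R \right)} = 6 R R^{2} = 6 R^{3}$)
$I{\left(1 \right)} 91 \cdot 9^{2} = 6 \cdot 1^{3} \cdot 91 \cdot 9^{2} = 6 \cdot 1 \cdot 91 \cdot 81 = 6 \cdot 91 \cdot 81 = 546 \cdot 81 = 44226$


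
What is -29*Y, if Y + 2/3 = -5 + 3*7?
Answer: -1334/3 ≈ -444.67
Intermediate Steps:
Y = 46/3 (Y = -⅔ + (-5 + 3*7) = -⅔ + (-5 + 21) = -⅔ + 16 = 46/3 ≈ 15.333)
-29*Y = -29*46/3 = -1334/3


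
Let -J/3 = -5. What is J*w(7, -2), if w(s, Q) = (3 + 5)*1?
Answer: 120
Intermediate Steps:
J = 15 (J = -3*(-5) = 15)
w(s, Q) = 8 (w(s, Q) = 8*1 = 8)
J*w(7, -2) = 15*8 = 120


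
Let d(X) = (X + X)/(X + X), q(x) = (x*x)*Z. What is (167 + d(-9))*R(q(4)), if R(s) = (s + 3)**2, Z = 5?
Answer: 1157352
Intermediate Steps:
q(x) = 5*x**2 (q(x) = (x*x)*5 = x**2*5 = 5*x**2)
d(X) = 1 (d(X) = (2*X)/((2*X)) = (2*X)*(1/(2*X)) = 1)
R(s) = (3 + s)**2
(167 + d(-9))*R(q(4)) = (167 + 1)*(3 + 5*4**2)**2 = 168*(3 + 5*16)**2 = 168*(3 + 80)**2 = 168*83**2 = 168*6889 = 1157352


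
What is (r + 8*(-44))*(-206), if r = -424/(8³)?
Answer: 2325843/32 ≈ 72683.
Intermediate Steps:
r = -53/64 (r = -424/512 = -424*1/512 = -53/64 ≈ -0.82813)
(r + 8*(-44))*(-206) = (-53/64 + 8*(-44))*(-206) = (-53/64 - 352)*(-206) = -22581/64*(-206) = 2325843/32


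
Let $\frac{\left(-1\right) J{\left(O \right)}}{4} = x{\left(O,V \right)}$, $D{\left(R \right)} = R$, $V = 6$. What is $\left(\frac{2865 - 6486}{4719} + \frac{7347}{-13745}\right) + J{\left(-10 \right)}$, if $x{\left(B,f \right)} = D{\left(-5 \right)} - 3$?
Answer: $\frac{663721274}{21620885} \approx 30.698$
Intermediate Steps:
$x{\left(B,f \right)} = -8$ ($x{\left(B,f \right)} = -5 - 3 = -8$)
$J{\left(O \right)} = 32$ ($J{\left(O \right)} = \left(-4\right) \left(-8\right) = 32$)
$\left(\frac{2865 - 6486}{4719} + \frac{7347}{-13745}\right) + J{\left(-10 \right)} = \left(\frac{2865 - 6486}{4719} + \frac{7347}{-13745}\right) + 32 = \left(\left(-3621\right) \frac{1}{4719} + 7347 \left(- \frac{1}{13745}\right)\right) + 32 = \left(- \frac{1207}{1573} - \frac{7347}{13745}\right) + 32 = - \frac{28147046}{21620885} + 32 = \frac{663721274}{21620885}$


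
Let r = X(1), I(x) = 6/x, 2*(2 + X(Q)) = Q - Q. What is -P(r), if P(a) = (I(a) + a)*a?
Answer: -10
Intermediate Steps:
X(Q) = -2 (X(Q) = -2 + (Q - Q)/2 = -2 + (1/2)*0 = -2 + 0 = -2)
r = -2
P(a) = a*(a + 6/a) (P(a) = (6/a + a)*a = (a + 6/a)*a = a*(a + 6/a))
-P(r) = -(6 + (-2)**2) = -(6 + 4) = -1*10 = -10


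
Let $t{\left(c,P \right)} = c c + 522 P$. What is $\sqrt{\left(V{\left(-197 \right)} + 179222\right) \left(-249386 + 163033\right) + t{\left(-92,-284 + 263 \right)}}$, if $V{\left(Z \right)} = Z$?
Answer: $349 i \sqrt{126923} \approx 1.2434 \cdot 10^{5} i$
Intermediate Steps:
$t{\left(c,P \right)} = c^{2} + 522 P$
$\sqrt{\left(V{\left(-197 \right)} + 179222\right) \left(-249386 + 163033\right) + t{\left(-92,-284 + 263 \right)}} = \sqrt{\left(-197 + 179222\right) \left(-249386 + 163033\right) + \left(\left(-92\right)^{2} + 522 \left(-284 + 263\right)\right)} = \sqrt{179025 \left(-86353\right) + \left(8464 + 522 \left(-21\right)\right)} = \sqrt{-15459345825 + \left(8464 - 10962\right)} = \sqrt{-15459345825 - 2498} = \sqrt{-15459348323} = 349 i \sqrt{126923}$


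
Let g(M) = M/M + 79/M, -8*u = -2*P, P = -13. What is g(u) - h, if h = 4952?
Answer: -64679/13 ≈ -4975.3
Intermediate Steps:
u = -13/4 (u = -(-1)*(-13)/4 = -1/8*26 = -13/4 ≈ -3.2500)
g(M) = 1 + 79/M
g(u) - h = (79 - 13/4)/(-13/4) - 1*4952 = -4/13*303/4 - 4952 = -303/13 - 4952 = -64679/13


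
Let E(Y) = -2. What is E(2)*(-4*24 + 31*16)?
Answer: -800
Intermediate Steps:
E(2)*(-4*24 + 31*16) = -2*(-4*24 + 31*16) = -2*(-96 + 496) = -2*400 = -800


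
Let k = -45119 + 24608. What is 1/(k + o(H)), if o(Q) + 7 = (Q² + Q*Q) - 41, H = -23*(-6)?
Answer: 1/17529 ≈ 5.7048e-5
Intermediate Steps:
k = -20511
H = 138
o(Q) = -48 + 2*Q² (o(Q) = -7 + ((Q² + Q*Q) - 41) = -7 + ((Q² + Q²) - 41) = -7 + (2*Q² - 41) = -7 + (-41 + 2*Q²) = -48 + 2*Q²)
1/(k + o(H)) = 1/(-20511 + (-48 + 2*138²)) = 1/(-20511 + (-48 + 2*19044)) = 1/(-20511 + (-48 + 38088)) = 1/(-20511 + 38040) = 1/17529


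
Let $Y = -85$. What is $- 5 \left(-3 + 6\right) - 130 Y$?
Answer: $11035$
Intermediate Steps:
$- 5 \left(-3 + 6\right) - 130 Y = - 5 \left(-3 + 6\right) - -11050 = \left(-5\right) 3 + 11050 = -15 + 11050 = 11035$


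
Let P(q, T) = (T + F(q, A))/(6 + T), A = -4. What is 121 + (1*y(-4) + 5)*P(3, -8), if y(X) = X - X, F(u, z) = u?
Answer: 267/2 ≈ 133.50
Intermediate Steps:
P(q, T) = (T + q)/(6 + T)
y(X) = 0
121 + (1*y(-4) + 5)*P(3, -8) = 121 + (1*0 + 5)*((-8 + 3)/(6 - 8)) = 121 + (0 + 5)*(-5/(-2)) = 121 + 5*(-½*(-5)) = 121 + 5*(5/2) = 121 + 25/2 = 267/2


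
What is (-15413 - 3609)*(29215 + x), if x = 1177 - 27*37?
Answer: -559113646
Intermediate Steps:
x = 178 (x = 1177 - 1*999 = 1177 - 999 = 178)
(-15413 - 3609)*(29215 + x) = (-15413 - 3609)*(29215 + 178) = -19022*29393 = -559113646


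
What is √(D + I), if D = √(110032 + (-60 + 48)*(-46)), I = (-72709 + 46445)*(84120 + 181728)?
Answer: √(-6982231872 + 2*√27646) ≈ 83560.0*I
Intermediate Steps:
I = -6982231872 (I = -26264*265848 = -6982231872)
D = 2*√27646 (D = √(110032 - 12*(-46)) = √(110032 + 552) = √110584 = 2*√27646 ≈ 332.54)
√(D + I) = √(2*√27646 - 6982231872) = √(-6982231872 + 2*√27646)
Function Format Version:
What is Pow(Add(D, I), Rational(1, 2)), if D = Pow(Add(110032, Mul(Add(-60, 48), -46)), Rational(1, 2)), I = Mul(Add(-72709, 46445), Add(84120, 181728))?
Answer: Pow(Add(-6982231872, Mul(2, Pow(27646, Rational(1, 2)))), Rational(1, 2)) ≈ Mul(83560., I)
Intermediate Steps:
I = -6982231872 (I = Mul(-26264, 265848) = -6982231872)
D = Mul(2, Pow(27646, Rational(1, 2))) (D = Pow(Add(110032, Mul(-12, -46)), Rational(1, 2)) = Pow(Add(110032, 552), Rational(1, 2)) = Pow(110584, Rational(1, 2)) = Mul(2, Pow(27646, Rational(1, 2))) ≈ 332.54)
Pow(Add(D, I), Rational(1, 2)) = Pow(Add(Mul(2, Pow(27646, Rational(1, 2))), -6982231872), Rational(1, 2)) = Pow(Add(-6982231872, Mul(2, Pow(27646, Rational(1, 2)))), Rational(1, 2))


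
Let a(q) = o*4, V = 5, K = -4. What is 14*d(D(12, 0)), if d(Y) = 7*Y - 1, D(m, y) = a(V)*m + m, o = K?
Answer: -17654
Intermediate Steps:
o = -4
a(q) = -16 (a(q) = -4*4 = -16)
D(m, y) = -15*m (D(m, y) = -16*m + m = -15*m)
d(Y) = -1 + 7*Y
14*d(D(12, 0)) = 14*(-1 + 7*(-15*12)) = 14*(-1 + 7*(-180)) = 14*(-1 - 1260) = 14*(-1261) = -17654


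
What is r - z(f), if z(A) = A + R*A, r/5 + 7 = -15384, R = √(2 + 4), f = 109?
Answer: -77064 - 109*√6 ≈ -77331.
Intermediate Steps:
R = √6 ≈ 2.4495
r = -76955 (r = -35 + 5*(-15384) = -35 - 76920 = -76955)
z(A) = A + A*√6 (z(A) = A + √6*A = A + A*√6)
r - z(f) = -76955 - 109*(1 + √6) = -76955 - (109 + 109*√6) = -76955 + (-109 - 109*√6) = -77064 - 109*√6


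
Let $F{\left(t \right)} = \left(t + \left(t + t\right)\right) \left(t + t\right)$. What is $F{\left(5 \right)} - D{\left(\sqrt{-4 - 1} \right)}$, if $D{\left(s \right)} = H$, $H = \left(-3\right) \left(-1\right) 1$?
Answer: $147$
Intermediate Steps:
$H = 3$ ($H = 3 \cdot 1 = 3$)
$D{\left(s \right)} = 3$
$F{\left(t \right)} = 6 t^{2}$ ($F{\left(t \right)} = \left(t + 2 t\right) 2 t = 3 t 2 t = 6 t^{2}$)
$F{\left(5 \right)} - D{\left(\sqrt{-4 - 1} \right)} = 6 \cdot 5^{2} - 3 = 6 \cdot 25 - 3 = 150 - 3 = 147$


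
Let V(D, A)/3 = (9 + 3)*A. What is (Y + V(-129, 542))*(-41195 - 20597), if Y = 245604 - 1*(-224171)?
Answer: -30234022304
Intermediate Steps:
V(D, A) = 36*A (V(D, A) = 3*((9 + 3)*A) = 3*(12*A) = 36*A)
Y = 469775 (Y = 245604 + 224171 = 469775)
(Y + V(-129, 542))*(-41195 - 20597) = (469775 + 36*542)*(-41195 - 20597) = (469775 + 19512)*(-61792) = 489287*(-61792) = -30234022304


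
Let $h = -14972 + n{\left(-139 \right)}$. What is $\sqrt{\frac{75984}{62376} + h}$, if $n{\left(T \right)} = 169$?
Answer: $\frac{i \sqrt{99983090769}}{2599} \approx 121.66 i$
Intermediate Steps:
$h = -14803$ ($h = -14972 + 169 = -14803$)
$\sqrt{\frac{75984}{62376} + h} = \sqrt{\frac{75984}{62376} - 14803} = \sqrt{75984 \cdot \frac{1}{62376} - 14803} = \sqrt{\frac{3166}{2599} - 14803} = \sqrt{- \frac{38469831}{2599}} = \frac{i \sqrt{99983090769}}{2599}$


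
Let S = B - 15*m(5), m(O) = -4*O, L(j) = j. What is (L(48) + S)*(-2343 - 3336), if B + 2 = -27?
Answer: -1811601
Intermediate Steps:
B = -29 (B = -2 - 27 = -29)
S = 271 (S = -29 - (-60)*5 = -29 - 15*(-20) = -29 + 300 = 271)
(L(48) + S)*(-2343 - 3336) = (48 + 271)*(-2343 - 3336) = 319*(-5679) = -1811601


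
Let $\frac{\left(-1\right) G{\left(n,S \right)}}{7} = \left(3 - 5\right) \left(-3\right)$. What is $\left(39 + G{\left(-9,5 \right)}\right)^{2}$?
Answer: $9$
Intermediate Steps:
$G{\left(n,S \right)} = -42$ ($G{\left(n,S \right)} = - 7 \left(3 - 5\right) \left(-3\right) = - 7 \left(\left(-2\right) \left(-3\right)\right) = \left(-7\right) 6 = -42$)
$\left(39 + G{\left(-9,5 \right)}\right)^{2} = \left(39 - 42\right)^{2} = \left(-3\right)^{2} = 9$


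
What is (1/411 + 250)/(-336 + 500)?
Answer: 102751/67404 ≈ 1.5244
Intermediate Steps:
(1/411 + 250)/(-336 + 500) = (1/411 + 250)/164 = (102751/411)*(1/164) = 102751/67404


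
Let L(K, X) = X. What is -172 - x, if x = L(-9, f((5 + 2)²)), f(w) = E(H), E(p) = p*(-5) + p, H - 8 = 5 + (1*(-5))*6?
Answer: -240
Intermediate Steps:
H = -17 (H = 8 + (5 + (1*(-5))*6) = 8 + (5 - 5*6) = 8 + (5 - 30) = 8 - 25 = -17)
E(p) = -4*p (E(p) = -5*p + p = -4*p)
f(w) = 68 (f(w) = -4*(-17) = 68)
x = 68
-172 - x = -172 - 1*68 = -172 - 68 = -240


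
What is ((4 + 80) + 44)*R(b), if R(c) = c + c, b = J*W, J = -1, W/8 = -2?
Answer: 4096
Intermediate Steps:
W = -16 (W = 8*(-2) = -16)
b = 16 (b = -1*(-16) = 16)
R(c) = 2*c
((4 + 80) + 44)*R(b) = ((4 + 80) + 44)*(2*16) = (84 + 44)*32 = 128*32 = 4096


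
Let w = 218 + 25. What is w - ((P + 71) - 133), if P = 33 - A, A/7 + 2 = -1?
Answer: 251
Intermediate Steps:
A = -21 (A = -14 + 7*(-1) = -14 - 7 = -21)
w = 243
P = 54 (P = 33 - 1*(-21) = 33 + 21 = 54)
w - ((P + 71) - 133) = 243 - ((54 + 71) - 133) = 243 - (125 - 133) = 243 - 1*(-8) = 243 + 8 = 251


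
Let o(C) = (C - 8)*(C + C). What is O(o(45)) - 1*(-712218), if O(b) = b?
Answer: 715548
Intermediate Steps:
o(C) = 2*C*(-8 + C) (o(C) = (-8 + C)*(2*C) = 2*C*(-8 + C))
O(o(45)) - 1*(-712218) = 2*45*(-8 + 45) - 1*(-712218) = 2*45*37 + 712218 = 3330 + 712218 = 715548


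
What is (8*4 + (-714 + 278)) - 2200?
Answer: -2604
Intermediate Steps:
(8*4 + (-714 + 278)) - 2200 = (32 - 436) - 2200 = -404 - 2200 = -2604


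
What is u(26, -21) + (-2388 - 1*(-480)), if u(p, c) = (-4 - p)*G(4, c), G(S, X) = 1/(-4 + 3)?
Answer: -1878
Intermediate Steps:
G(S, X) = -1 (G(S, X) = 1/(-1) = -1)
u(p, c) = 4 + p (u(p, c) = (-4 - p)*(-1) = 4 + p)
u(26, -21) + (-2388 - 1*(-480)) = (4 + 26) + (-2388 - 1*(-480)) = 30 + (-2388 + 480) = 30 - 1908 = -1878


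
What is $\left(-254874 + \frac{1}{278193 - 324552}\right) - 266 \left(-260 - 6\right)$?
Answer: $- \frac{8535526363}{46359} \approx -1.8412 \cdot 10^{5}$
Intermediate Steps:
$\left(-254874 + \frac{1}{278193 - 324552}\right) - 266 \left(-260 - 6\right) = \left(-254874 + \frac{1}{-46359}\right) - -70756 = \left(-254874 - \frac{1}{46359}\right) + 70756 = - \frac{11815703767}{46359} + 70756 = - \frac{8535526363}{46359}$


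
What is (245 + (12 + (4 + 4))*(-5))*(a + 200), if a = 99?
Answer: 43355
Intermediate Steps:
(245 + (12 + (4 + 4))*(-5))*(a + 200) = (245 + (12 + (4 + 4))*(-5))*(99 + 200) = (245 + (12 + 8)*(-5))*299 = (245 + 20*(-5))*299 = (245 - 100)*299 = 145*299 = 43355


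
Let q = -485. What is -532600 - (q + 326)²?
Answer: -557881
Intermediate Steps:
-532600 - (q + 326)² = -532600 - (-485 + 326)² = -532600 - 1*(-159)² = -532600 - 1*25281 = -532600 - 25281 = -557881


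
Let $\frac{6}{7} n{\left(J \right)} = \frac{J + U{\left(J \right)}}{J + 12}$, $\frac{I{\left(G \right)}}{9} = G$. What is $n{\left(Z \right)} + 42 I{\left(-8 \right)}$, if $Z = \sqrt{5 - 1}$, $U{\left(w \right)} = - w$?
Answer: $-3024$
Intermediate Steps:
$I{\left(G \right)} = 9 G$
$Z = 2$ ($Z = \sqrt{4} = 2$)
$n{\left(J \right)} = 0$ ($n{\left(J \right)} = \frac{7 \frac{J - J}{J + 12}}{6} = \frac{7 \frac{0}{12 + J}}{6} = \frac{7}{6} \cdot 0 = 0$)
$n{\left(Z \right)} + 42 I{\left(-8 \right)} = 0 + 42 \cdot 9 \left(-8\right) = 0 + 42 \left(-72\right) = 0 - 3024 = -3024$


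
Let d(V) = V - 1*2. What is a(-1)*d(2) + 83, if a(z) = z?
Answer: 83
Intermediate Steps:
d(V) = -2 + V (d(V) = V - 2 = -2 + V)
a(-1)*d(2) + 83 = -(-2 + 2) + 83 = -1*0 + 83 = 0 + 83 = 83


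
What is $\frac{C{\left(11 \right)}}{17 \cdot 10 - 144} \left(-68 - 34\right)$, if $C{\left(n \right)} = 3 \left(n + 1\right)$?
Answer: $- \frac{1836}{13} \approx -141.23$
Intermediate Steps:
$C{\left(n \right)} = 3 + 3 n$ ($C{\left(n \right)} = 3 \left(1 + n\right) = 3 + 3 n$)
$\frac{C{\left(11 \right)}}{17 \cdot 10 - 144} \left(-68 - 34\right) = \frac{3 + 3 \cdot 11}{17 \cdot 10 - 144} \left(-68 - 34\right) = \frac{3 + 33}{170 - 144} \left(-102\right) = \frac{1}{26} \cdot 36 \left(-102\right) = \frac{18}{13} \left(-102\right) = - \frac{1836}{13}$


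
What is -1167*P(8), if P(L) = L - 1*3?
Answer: -5835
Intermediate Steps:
P(L) = -3 + L (P(L) = L - 3 = -3 + L)
-1167*P(8) = -1167*(-3 + 8) = -1167*5 = -5835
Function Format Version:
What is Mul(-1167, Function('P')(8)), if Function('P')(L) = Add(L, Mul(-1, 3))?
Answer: -5835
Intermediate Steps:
Function('P')(L) = Add(-3, L) (Function('P')(L) = Add(L, -3) = Add(-3, L))
Mul(-1167, Function('P')(8)) = Mul(-1167, Add(-3, 8)) = Mul(-1167, 5) = -5835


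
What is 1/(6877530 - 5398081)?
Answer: 1/1479449 ≈ 6.7593e-7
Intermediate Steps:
1/(6877530 - 5398081) = 1/1479449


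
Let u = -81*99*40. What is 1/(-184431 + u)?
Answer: -1/505191 ≈ -1.9794e-6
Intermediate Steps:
u = -320760 (u = -8019*40 = -320760)
1/(-184431 + u) = 1/(-184431 - 320760) = 1/(-505191) = -1/505191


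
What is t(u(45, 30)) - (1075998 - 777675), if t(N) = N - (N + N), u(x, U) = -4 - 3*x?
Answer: -298184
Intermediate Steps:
t(N) = -N (t(N) = N - 2*N = -N)
t(u(45, 30)) - (1075998 - 777675) = -(-4 - 3*45) - (1075998 - 777675) = -(-4 - 135) - 1*298323 = -1*(-139) - 298323 = 139 - 298323 = -298184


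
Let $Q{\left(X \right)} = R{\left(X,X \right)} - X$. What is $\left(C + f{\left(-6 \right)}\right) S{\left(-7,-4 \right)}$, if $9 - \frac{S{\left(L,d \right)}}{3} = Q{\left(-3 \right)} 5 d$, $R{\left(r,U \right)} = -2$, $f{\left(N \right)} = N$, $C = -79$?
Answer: $-7395$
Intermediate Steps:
$Q{\left(X \right)} = -2 - X$
$S{\left(L,d \right)} = 27 - 15 d$ ($S{\left(L,d \right)} = 27 - 3 \left(-2 - -3\right) 5 d = 27 - 3 \left(-2 + 3\right) 5 d = 27 - 3 \cdot 1 \cdot 5 d = 27 - 3 \cdot 5 d = 27 - 15 d$)
$\left(C + f{\left(-6 \right)}\right) S{\left(-7,-4 \right)} = \left(-79 - 6\right) \left(27 - -60\right) = - 85 \left(27 + 60\right) = \left(-85\right) 87 = -7395$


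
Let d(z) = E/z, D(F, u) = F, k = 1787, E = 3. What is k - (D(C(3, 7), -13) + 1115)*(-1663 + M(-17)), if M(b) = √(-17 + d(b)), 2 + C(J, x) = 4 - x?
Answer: 1847717 - 2220*I*√1241/17 ≈ 1.8477e+6 - 4600.3*I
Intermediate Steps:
C(J, x) = 2 - x (C(J, x) = -2 + (4 - x) = 2 - x)
d(z) = 3/z
M(b) = √(-17 + 3/b)
k - (D(C(3, 7), -13) + 1115)*(-1663 + M(-17)) = 1787 - ((2 - 1*7) + 1115)*(-1663 + √(-17 + 3/(-17))) = 1787 - ((2 - 7) + 1115)*(-1663 + √(-17 + 3*(-1/17))) = 1787 - (-5 + 1115)*(-1663 + √(-17 - 3/17)) = 1787 - 1110*(-1663 + √(-292/17)) = 1787 - 1110*(-1663 + 2*I*√1241/17) = 1787 - (-1845930 + 2220*I*√1241/17) = 1787 + (1845930 - 2220*I*√1241/17) = 1847717 - 2220*I*√1241/17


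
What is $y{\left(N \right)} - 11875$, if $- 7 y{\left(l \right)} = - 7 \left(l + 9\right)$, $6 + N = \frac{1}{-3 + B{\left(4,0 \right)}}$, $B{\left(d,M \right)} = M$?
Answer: $- \frac{35617}{3} \approx -11872.0$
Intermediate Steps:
$N = - \frac{19}{3}$ ($N = -6 + \frac{1}{-3 + 0} = -6 + \frac{1}{-3} = -6 - \frac{1}{3} = - \frac{19}{3} \approx -6.3333$)
$y{\left(l \right)} = 9 + l$ ($y{\left(l \right)} = - \frac{\left(-7\right) \left(l + 9\right)}{7} = - \frac{\left(-7\right) \left(9 + l\right)}{7} = - \frac{-63 - 7 l}{7} = 9 + l$)
$y{\left(N \right)} - 11875 = \left(9 - \frac{19}{3}\right) - 11875 = \frac{8}{3} - 11875 = - \frac{35617}{3}$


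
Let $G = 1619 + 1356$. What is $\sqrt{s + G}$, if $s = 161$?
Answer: $56$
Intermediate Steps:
$G = 2975$
$\sqrt{s + G} = \sqrt{161 + 2975} = \sqrt{3136} = 56$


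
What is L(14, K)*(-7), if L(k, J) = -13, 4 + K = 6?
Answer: 91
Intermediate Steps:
K = 2 (K = -4 + 6 = 2)
L(14, K)*(-7) = -13*(-7) = 91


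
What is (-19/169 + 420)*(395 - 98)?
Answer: 21075417/169 ≈ 1.2471e+5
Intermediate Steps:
(-19/169 + 420)*(395 - 98) = (-19*1/169 + 420)*297 = (-19/169 + 420)*297 = (70961/169)*297 = 21075417/169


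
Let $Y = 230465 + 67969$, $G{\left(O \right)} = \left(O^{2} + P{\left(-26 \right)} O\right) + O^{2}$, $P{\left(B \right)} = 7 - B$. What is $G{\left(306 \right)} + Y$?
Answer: $495804$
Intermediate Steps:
$G{\left(O \right)} = 2 O^{2} + 33 O$ ($G{\left(O \right)} = \left(O^{2} + \left(7 - -26\right) O\right) + O^{2} = \left(O^{2} + \left(7 + 26\right) O\right) + O^{2} = \left(O^{2} + 33 O\right) + O^{2} = 2 O^{2} + 33 O$)
$Y = 298434$
$G{\left(306 \right)} + Y = 306 \left(33 + 2 \cdot 306\right) + 298434 = 306 \left(33 + 612\right) + 298434 = 306 \cdot 645 + 298434 = 197370 + 298434 = 495804$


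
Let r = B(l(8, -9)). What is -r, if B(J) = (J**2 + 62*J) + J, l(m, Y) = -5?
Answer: 290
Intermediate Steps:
B(J) = J**2 + 63*J
r = -290 (r = -5*(63 - 5) = -5*58 = -290)
-r = -1*(-290) = 290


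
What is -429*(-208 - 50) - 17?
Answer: 110665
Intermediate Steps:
-429*(-208 - 50) - 17 = -429*(-258) - 17 = 110682 - 17 = 110665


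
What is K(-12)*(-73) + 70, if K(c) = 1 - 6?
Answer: 435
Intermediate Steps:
K(c) = -5
K(-12)*(-73) + 70 = -5*(-73) + 70 = 365 + 70 = 435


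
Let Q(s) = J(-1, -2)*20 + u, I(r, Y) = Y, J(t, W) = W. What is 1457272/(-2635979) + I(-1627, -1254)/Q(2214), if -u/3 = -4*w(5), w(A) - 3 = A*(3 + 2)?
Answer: -1868435089/390124892 ≈ -4.7893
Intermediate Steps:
w(A) = 3 + 5*A (w(A) = 3 + A*(3 + 2) = 3 + A*5 = 3 + 5*A)
u = 336 (u = -(-12)*(3 + 5*5) = -(-12)*(3 + 25) = -(-12)*28 = -3*(-112) = 336)
Q(s) = 296 (Q(s) = -2*20 + 336 = -40 + 336 = 296)
1457272/(-2635979) + I(-1627, -1254)/Q(2214) = 1457272/(-2635979) - 1254/296 = 1457272*(-1/2635979) - 1254*1/296 = -1457272/2635979 - 627/148 = -1868435089/390124892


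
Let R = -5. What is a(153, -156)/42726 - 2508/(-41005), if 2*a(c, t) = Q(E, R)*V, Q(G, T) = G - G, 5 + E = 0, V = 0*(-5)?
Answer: 2508/41005 ≈ 0.061163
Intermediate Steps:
V = 0
E = -5 (E = -5 + 0 = -5)
Q(G, T) = 0
a(c, t) = 0 (a(c, t) = (0*0)/2 = (1/2)*0 = 0)
a(153, -156)/42726 - 2508/(-41005) = 0/42726 - 2508/(-41005) = 0*(1/42726) - 2508*(-1/41005) = 0 + 2508/41005 = 2508/41005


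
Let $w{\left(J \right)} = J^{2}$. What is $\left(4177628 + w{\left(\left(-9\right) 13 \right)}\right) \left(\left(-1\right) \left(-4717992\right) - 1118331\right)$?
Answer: $15087320343537$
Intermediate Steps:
$\left(4177628 + w{\left(\left(-9\right) 13 \right)}\right) \left(\left(-1\right) \left(-4717992\right) - 1118331\right) = \left(4177628 + \left(\left(-9\right) 13\right)^{2}\right) \left(\left(-1\right) \left(-4717992\right) - 1118331\right) = \left(4177628 + \left(-117\right)^{2}\right) \left(4717992 - 1118331\right) = \left(4177628 + 13689\right) 3599661 = 4191317 \cdot 3599661 = 15087320343537$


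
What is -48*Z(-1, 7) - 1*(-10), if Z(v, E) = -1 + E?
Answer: -278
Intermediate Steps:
-48*Z(-1, 7) - 1*(-10) = -48*(-1 + 7) - 1*(-10) = -48*6 + 10 = -288 + 10 = -278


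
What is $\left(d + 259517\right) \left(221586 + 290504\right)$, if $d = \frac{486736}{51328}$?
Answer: $\frac{213173070235065}{1604} \approx 1.329 \cdot 10^{11}$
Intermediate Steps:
$d = \frac{30421}{3208}$ ($d = 486736 \cdot \frac{1}{51328} = \frac{30421}{3208} \approx 9.4828$)
$\left(d + 259517\right) \left(221586 + 290504\right) = \left(\frac{30421}{3208} + 259517\right) \left(221586 + 290504\right) = \frac{832560957}{3208} \cdot 512090 = \frac{213173070235065}{1604}$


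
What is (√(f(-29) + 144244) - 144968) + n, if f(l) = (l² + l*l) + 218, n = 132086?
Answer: -12882 + 4*√9134 ≈ -12500.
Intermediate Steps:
f(l) = 218 + 2*l² (f(l) = (l² + l²) + 218 = 2*l² + 218 = 218 + 2*l²)
(√(f(-29) + 144244) - 144968) + n = (√((218 + 2*(-29)²) + 144244) - 144968) + 132086 = (√((218 + 2*841) + 144244) - 144968) + 132086 = (√((218 + 1682) + 144244) - 144968) + 132086 = (√(1900 + 144244) - 144968) + 132086 = (√146144 - 144968) + 132086 = (4*√9134 - 144968) + 132086 = (-144968 + 4*√9134) + 132086 = -12882 + 4*√9134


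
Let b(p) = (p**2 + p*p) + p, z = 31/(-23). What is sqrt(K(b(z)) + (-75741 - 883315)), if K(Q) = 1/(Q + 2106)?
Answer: I*sqrt(1192927722470891277)/1115283 ≈ 979.31*I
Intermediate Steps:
z = -31/23 (z = 31*(-1/23) = -31/23 ≈ -1.3478)
b(p) = p + 2*p**2 (b(p) = (p**2 + p**2) + p = 2*p**2 + p = p + 2*p**2)
K(Q) = 1/(2106 + Q)
sqrt(K(b(z)) + (-75741 - 883315)) = sqrt(1/(2106 - 31*(1 + 2*(-31/23))/23) + (-75741 - 883315)) = sqrt(1/(2106 - 31*(1 - 62/23)/23) - 959056) = sqrt(1/(2106 - 31/23*(-39/23)) - 959056) = sqrt(1/(2106 + 1209/529) - 959056) = sqrt(1/(1115283/529) - 959056) = sqrt(529/1115283 - 959056) = sqrt(-1069618852319/1115283) = I*sqrt(1192927722470891277)/1115283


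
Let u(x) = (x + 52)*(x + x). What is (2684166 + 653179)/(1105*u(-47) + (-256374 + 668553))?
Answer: -3337345/107171 ≈ -31.140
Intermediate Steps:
u(x) = 2*x*(52 + x) (u(x) = (52 + x)*(2*x) = 2*x*(52 + x))
(2684166 + 653179)/(1105*u(-47) + (-256374 + 668553)) = (2684166 + 653179)/(1105*(2*(-47)*(52 - 47)) + (-256374 + 668553)) = 3337345/(1105*(2*(-47)*5) + 412179) = 3337345/(1105*(-470) + 412179) = 3337345/(-519350 + 412179) = 3337345/(-107171) = 3337345*(-1/107171) = -3337345/107171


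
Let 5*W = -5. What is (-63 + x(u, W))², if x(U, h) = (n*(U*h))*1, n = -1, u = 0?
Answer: 3969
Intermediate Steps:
W = -1 (W = (⅕)*(-5) = -1)
x(U, h) = -U*h (x(U, h) = -U*h*1 = -U*h)
(-63 + x(u, W))² = (-63 - 1*0*(-1))² = (-63 + 0)² = (-63)² = 3969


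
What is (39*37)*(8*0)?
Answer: 0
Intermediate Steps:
(39*37)*(8*0) = 1443*0 = 0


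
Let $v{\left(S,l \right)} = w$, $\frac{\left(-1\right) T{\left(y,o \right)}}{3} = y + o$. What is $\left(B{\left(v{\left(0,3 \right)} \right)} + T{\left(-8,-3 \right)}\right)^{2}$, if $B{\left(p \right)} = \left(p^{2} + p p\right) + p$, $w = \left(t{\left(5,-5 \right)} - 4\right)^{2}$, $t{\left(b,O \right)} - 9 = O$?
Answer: $1089$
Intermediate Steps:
$T{\left(y,o \right)} = - 3 o - 3 y$ ($T{\left(y,o \right)} = - 3 \left(y + o\right) = - 3 \left(o + y\right) = - 3 o - 3 y$)
$t{\left(b,O \right)} = 9 + O$
$w = 0$ ($w = \left(\left(9 - 5\right) - 4\right)^{2} = \left(4 - 4\right)^{2} = 0^{2} = 0$)
$v{\left(S,l \right)} = 0$
$B{\left(p \right)} = p + 2 p^{2}$ ($B{\left(p \right)} = \left(p^{2} + p^{2}\right) + p = 2 p^{2} + p = p + 2 p^{2}$)
$\left(B{\left(v{\left(0,3 \right)} \right)} + T{\left(-8,-3 \right)}\right)^{2} = \left(0 \left(1 + 2 \cdot 0\right) - -33\right)^{2} = \left(0 \left(1 + 0\right) + \left(9 + 24\right)\right)^{2} = \left(0 \cdot 1 + 33\right)^{2} = \left(0 + 33\right)^{2} = 33^{2} = 1089$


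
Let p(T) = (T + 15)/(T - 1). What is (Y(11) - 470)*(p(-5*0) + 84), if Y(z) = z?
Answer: -31671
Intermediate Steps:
p(T) = (15 + T)/(-1 + T)
(Y(11) - 470)*(p(-5*0) + 84) = (11 - 470)*((15 - 5*0)/(-1 - 5*0) + 84) = -459*((15 + 0)/(-1 + 0) + 84) = -459*(15/(-1) + 84) = -459*(-1*15 + 84) = -459*(-15 + 84) = -459*69 = -31671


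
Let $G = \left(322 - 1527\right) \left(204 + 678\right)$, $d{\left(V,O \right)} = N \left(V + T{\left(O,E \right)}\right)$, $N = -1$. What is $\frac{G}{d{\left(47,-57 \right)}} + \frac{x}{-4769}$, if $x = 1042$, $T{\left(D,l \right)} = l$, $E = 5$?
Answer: $\frac{2534243353}{123994} \approx 20438.0$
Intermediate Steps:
$d{\left(V,O \right)} = -5 - V$ ($d{\left(V,O \right)} = - (V + 5) = - (5 + V) = -5 - V$)
$G = -1062810$ ($G = \left(-1205\right) 882 = -1062810$)
$\frac{G}{d{\left(47,-57 \right)}} + \frac{x}{-4769} = - \frac{1062810}{-5 - 47} + \frac{1042}{-4769} = - \frac{1062810}{-5 - 47} + 1042 \left(- \frac{1}{4769}\right) = - \frac{1062810}{-52} - \frac{1042}{4769} = \left(-1062810\right) \left(- \frac{1}{52}\right) - \frac{1042}{4769} = \frac{531405}{26} - \frac{1042}{4769} = \frac{2534243353}{123994}$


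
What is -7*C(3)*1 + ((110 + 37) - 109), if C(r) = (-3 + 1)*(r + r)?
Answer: 122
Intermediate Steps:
C(r) = -4*r
-7*C(3)*1 + ((110 + 37) - 109) = -(-28)*3*1 + ((110 + 37) - 109) = -7*(-12)*1 + (147 - 109) = 84*1 + 38 = 84 + 38 = 122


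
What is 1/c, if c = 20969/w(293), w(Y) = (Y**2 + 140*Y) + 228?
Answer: 127097/20969 ≈ 6.0612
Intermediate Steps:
w(Y) = 228 + Y**2 + 140*Y
c = 20969/127097 (c = 20969/(228 + 293**2 + 140*293) = 20969/(228 + 85849 + 41020) = 20969/127097 ≈ 0.16498)
1/c = 1/(20969/127097) = 127097/20969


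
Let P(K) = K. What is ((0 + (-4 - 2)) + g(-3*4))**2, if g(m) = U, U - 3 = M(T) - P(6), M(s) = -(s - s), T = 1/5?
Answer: 81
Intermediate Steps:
T = 1/5 ≈ 0.20000
M(s) = 0 (M(s) = -1*0 = 0)
U = -3 (U = 3 + (0 - 1*6) = 3 + (0 - 6) = 3 - 6 = -3)
g(m) = -3
((0 + (-4 - 2)) + g(-3*4))**2 = ((0 + (-4 - 2)) - 3)**2 = ((0 - 6) - 3)**2 = (-6 - 3)**2 = (-9)**2 = 81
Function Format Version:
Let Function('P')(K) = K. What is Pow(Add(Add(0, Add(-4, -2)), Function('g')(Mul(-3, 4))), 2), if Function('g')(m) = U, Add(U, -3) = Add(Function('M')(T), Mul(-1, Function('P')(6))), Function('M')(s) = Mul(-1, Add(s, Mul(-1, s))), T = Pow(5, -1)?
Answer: 81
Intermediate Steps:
T = Rational(1, 5) ≈ 0.20000
Function('M')(s) = 0 (Function('M')(s) = Mul(-1, 0) = 0)
U = -3 (U = Add(3, Add(0, Mul(-1, 6))) = Add(3, Add(0, -6)) = Add(3, -6) = -3)
Function('g')(m) = -3
Pow(Add(Add(0, Add(-4, -2)), Function('g')(Mul(-3, 4))), 2) = Pow(Add(Add(0, Add(-4, -2)), -3), 2) = Pow(Add(Add(0, -6), -3), 2) = Pow(Add(-6, -3), 2) = Pow(-9, 2) = 81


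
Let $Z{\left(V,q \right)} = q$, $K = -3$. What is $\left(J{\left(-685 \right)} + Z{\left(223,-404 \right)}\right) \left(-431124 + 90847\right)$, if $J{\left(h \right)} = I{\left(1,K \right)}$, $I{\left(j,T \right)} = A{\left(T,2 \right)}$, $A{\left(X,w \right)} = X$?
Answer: $138492739$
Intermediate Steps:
$I{\left(j,T \right)} = T$
$J{\left(h \right)} = -3$
$\left(J{\left(-685 \right)} + Z{\left(223,-404 \right)}\right) \left(-431124 + 90847\right) = \left(-3 - 404\right) \left(-431124 + 90847\right) = \left(-407\right) \left(-340277\right) = 138492739$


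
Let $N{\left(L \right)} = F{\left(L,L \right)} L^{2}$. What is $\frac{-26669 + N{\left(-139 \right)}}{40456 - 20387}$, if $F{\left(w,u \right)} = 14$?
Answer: $\frac{243825}{20069} \approx 12.149$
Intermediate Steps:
$N{\left(L \right)} = 14 L^{2}$
$\frac{-26669 + N{\left(-139 \right)}}{40456 - 20387} = \frac{-26669 + 14 \left(-139\right)^{2}}{40456 - 20387} = \frac{-26669 + 14 \cdot 19321}{20069} = \left(-26669 + 270494\right) \frac{1}{20069} = 243825 \cdot \frac{1}{20069} = \frac{243825}{20069}$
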